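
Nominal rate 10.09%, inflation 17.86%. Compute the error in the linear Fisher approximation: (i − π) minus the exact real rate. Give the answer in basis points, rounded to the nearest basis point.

Approximate: r ≈ 10.090% − 17.860% = -7.7700%
Exact: (1 + 0.1009)/(1 + 0.1786) − 1 = -6.5926%
Error = -7.7700% − (-6.5926%) = -1.1774% → -118 basis points.

-118 basis points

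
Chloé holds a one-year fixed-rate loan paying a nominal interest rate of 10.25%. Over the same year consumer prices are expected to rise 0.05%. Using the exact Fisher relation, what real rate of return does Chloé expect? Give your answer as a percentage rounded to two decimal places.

By the Fisher relation, 1 + r = (1 + i)/(1 + π).
1 + r = 1.10250 / 1.00050 = 1.101949
r = 1.101949 − 1 = 10.1949%, i.e. 10.19%.

10.19%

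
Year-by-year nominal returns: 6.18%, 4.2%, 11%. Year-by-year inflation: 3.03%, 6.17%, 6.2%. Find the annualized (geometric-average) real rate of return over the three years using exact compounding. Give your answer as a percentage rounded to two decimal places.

1.87%

Compound the nominal returns: 1.0618 × 1.0420 × 1.1100 = 1.22809912.
Compound inflation: 1.0303 × 1.0617 × 1.0620 = 1.16168942.
Deflate: 1.22809912 / 1.16168942 = 1.05716648.
Annualized real rate = 1.05716648^(1/3) − 1 = 1.8703% → 1.87%.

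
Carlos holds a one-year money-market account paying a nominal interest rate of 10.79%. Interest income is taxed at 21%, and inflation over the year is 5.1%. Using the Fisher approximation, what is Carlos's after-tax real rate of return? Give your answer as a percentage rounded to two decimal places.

After-tax nominal return = 10.79% × (1 − 0.21) = 8.5241%.
r ≈ 8.5241% − 5.1% → 3.42%.

3.42%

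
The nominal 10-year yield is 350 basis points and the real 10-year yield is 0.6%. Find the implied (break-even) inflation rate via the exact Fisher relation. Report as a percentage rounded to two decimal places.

2.88%

(1 + π) = (1 + i)/(1 + r) = 1.03500 / 1.00600 = 1.028827
Break-even inflation = 1.028827 − 1 → 2.88%.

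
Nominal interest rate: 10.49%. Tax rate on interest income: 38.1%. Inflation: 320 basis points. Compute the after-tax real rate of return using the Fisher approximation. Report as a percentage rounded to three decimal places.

After-tax nominal return = 10.49% × (1 − 0.381) = 6.49331%.
r ≈ 6.49331% − 3.2% → 3.293%.

3.293%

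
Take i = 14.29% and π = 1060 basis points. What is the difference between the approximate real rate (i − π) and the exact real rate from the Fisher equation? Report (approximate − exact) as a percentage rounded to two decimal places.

Approximate: r ≈ 14.290% − 10.600% = 3.6900%
Exact: (1 + 0.1429)/(1 + 0.1060) − 1 = 3.3363%
Error = 3.6900% − 3.3363% = 0.3537% → 0.35%.

0.35%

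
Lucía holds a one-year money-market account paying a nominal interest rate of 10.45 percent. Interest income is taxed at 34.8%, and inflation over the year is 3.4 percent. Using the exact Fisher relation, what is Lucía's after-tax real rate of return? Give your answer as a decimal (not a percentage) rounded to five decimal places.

After-tax nominal return = 10.45% × (1 − 0.348) = 6.8134%.
1 + r = 1.068134 / 1.03400 = 1.033012
After-tax real rate = 1.033012 − 1 → 0.03301.

0.03301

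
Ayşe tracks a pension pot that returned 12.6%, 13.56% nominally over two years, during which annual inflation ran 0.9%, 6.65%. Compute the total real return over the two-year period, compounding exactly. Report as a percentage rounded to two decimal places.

Nominal growth factor = 1.1260 × 1.1356 = 1.278686
Price-level growth factor = 1.0090 × 1.0665 = 1.076099
Real growth factor = 1.278686 / 1.076099 = 1.188261
Total real return = 1.188261 − 1 → 18.83%.

18.83%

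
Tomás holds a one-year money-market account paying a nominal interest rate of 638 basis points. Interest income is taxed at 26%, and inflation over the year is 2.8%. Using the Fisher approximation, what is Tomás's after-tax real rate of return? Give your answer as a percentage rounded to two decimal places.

1.92%

After-tax nominal return = 6.38% × (1 − 0.26) = 4.7212%.
r ≈ 4.7212% − 2.8% → 1.92%.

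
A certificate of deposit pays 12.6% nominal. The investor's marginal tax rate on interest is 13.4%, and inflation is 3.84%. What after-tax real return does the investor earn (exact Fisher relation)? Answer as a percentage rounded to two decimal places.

After-tax nominal return = 12.6% × (1 − 0.134) = 10.9116%.
1 + r = 1.109116 / 1.03840 = 1.068101
After-tax real rate = 1.068101 − 1 → 6.81%.

6.81%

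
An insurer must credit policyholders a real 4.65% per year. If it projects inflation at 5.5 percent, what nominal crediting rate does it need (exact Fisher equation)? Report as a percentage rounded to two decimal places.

10.41%

(1 + i) = (1 + r)(1 + π) = 1.04650 × 1.05500 = 1.1040575
i = 1.1040575 − 1, so the required nominal rate is 10.41%.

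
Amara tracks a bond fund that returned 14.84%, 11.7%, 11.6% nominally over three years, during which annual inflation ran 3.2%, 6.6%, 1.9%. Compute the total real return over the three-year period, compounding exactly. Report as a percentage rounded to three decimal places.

27.703%

Nominal growth factor = 1.1484 × 1.1170 × 1.1160 = 1.4315633
Price-level growth factor = 1.0320 × 1.0660 × 1.0190 = 1.1210141
Real growth factor = 1.4315633 / 1.1210141 = 1.2770252
Total real return = 1.2770252 − 1 → 27.703%.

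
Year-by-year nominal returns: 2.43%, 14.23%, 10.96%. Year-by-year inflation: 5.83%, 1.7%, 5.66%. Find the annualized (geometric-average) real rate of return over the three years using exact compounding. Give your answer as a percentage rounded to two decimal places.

4.51%

Compound the nominal returns: 1.0243 × 1.1423 × 1.1096 = 1.29829623.
Compound inflation: 1.0583 × 1.0170 × 1.0566 = 1.13720918.
Deflate: 1.29829623 / 1.13720918 = 1.14165121.
Annualized real rate = 1.14165121^(1/3) − 1 = 4.5148% → 4.51%.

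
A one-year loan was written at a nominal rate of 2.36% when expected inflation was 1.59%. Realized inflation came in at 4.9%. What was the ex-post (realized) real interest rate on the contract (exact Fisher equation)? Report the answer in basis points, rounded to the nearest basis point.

-242 basis points

Ex-post: (1 + 0.0236)/(1 + 0.0490) − 1 = -2.4214%
So the realized real rate is -242 basis points.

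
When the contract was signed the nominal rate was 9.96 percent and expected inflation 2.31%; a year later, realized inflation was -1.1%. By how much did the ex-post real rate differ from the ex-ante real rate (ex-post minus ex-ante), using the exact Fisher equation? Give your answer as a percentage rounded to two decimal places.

3.71%

Ex-ante: (1 + 0.0996)/(1 + 0.0231) − 1 = 7.4773%
Ex-post: (1 + 0.0996)/(1 − 0.0110) − 1 = 11.1830%
Difference (ex-post − ex-ante) = 3.7057% → 3.71%.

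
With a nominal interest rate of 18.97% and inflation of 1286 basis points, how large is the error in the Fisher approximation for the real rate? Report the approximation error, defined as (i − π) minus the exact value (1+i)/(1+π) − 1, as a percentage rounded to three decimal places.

Approximate: r ≈ 18.970% − 12.860% = 6.1100%
Exact: (1 + 0.1897)/(1 + 0.1286) − 1 = 5.4138%
Error = 6.1100% − 5.4138% = 0.6962% → 0.696%.

0.696%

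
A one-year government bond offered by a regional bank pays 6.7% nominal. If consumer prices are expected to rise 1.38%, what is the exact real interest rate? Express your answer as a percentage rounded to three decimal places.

By the Fisher relation, 1 + r = (1 + i)/(1 + π).
1 + r = 1.06700 / 1.01380 = 1.052476
r = 1.052476 − 1 = 5.2476%, i.e. 5.248%.

5.248%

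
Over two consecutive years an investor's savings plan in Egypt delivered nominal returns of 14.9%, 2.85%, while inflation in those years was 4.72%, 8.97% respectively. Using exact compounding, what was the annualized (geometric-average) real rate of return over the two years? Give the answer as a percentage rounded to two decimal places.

1.76%

Nominal growth factor = 1.1490 × 1.0285 = 1.18174650
Price-level growth factor = 1.0472 × 1.0897 = 1.14113384
Real growth factor = 1.18174650 / 1.14113384 = 1.03558974
Annualized real rate = 1.03558974^(1/2) − 1 = 1.7639% → 1.76%.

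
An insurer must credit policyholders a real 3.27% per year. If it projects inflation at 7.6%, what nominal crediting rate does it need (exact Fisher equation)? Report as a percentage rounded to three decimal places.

(1 + i) = (1 + r)(1 + π) = 1.03270 × 1.07600 = 1.1111852
i = 1.1111852 − 1, so the required nominal rate is 11.119%.

11.119%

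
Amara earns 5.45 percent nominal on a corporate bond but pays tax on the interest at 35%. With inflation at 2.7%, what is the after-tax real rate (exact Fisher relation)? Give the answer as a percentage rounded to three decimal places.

After-tax nominal return = 5.45% × (1 − 0.35) = 3.5425%.
1 + r = 1.035425 / 1.02700 = 1.008204
After-tax real rate = 1.008204 − 1 → 0.820%.

0.820%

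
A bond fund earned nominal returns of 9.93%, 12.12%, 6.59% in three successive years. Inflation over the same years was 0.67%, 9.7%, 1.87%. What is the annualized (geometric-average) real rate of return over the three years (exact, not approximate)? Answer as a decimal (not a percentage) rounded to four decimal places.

Nominal growth factor = 1.0993 × 1.1212 × 1.0659 = 1.31375923
Price-level growth factor = 1.0067 × 1.0970 × 1.0187 = 1.12500124
Real growth factor = 1.31375923 / 1.12500124 = 1.16778469
Annualized real rate = 1.16778469^(1/3) − 1 = 5.3063% → 0.0531.

0.0531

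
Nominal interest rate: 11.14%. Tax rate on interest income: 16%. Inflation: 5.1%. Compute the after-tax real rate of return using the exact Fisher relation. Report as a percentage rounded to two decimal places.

4.05%

After-tax nominal return = 11.14% × (1 − 0.16) = 9.3576%.
1 + r = 1.093576 / 1.05100 = 1.040510
After-tax real rate = 1.040510 − 1 → 4.05%.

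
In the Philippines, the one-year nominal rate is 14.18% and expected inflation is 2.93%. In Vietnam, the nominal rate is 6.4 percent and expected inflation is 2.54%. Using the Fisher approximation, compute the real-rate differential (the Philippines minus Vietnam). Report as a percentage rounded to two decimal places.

7.39%

The Philippines: 14.18% − 2.93% = 11.250%
Vietnam: 6.4% − 2.54% = 3.860%
Differential = 7.390% → 7.39%.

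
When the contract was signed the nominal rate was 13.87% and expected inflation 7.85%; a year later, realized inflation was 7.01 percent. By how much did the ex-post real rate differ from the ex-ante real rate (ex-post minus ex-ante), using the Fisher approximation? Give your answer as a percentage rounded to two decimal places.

0.84%

Ex-ante: 13.87% − 7.85% = 6.020%
Ex-post: 13.87% − 7.01% = 6.860%
Difference (ex-post − ex-ante) = 0.8400% → 0.84%.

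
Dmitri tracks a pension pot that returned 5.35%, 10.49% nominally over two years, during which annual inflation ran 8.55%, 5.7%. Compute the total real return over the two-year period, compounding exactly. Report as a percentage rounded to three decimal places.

Nominal growth factor = 1.0535 × 1.1049 = 1.164012
Price-level growth factor = 1.0855 × 1.0570 = 1.147374
Real growth factor = 1.164012 / 1.147374 = 1.014502
Total real return = 1.014502 − 1 → 1.450%.

1.450%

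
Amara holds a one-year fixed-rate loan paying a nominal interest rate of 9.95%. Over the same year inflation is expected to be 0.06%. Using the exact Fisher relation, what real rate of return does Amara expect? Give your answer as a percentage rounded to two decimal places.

9.88%

1 + r = 1.09950 / 1.00060 = 1.098841
r = 1.098841 − 1 = 9.8841%, i.e. 9.88%.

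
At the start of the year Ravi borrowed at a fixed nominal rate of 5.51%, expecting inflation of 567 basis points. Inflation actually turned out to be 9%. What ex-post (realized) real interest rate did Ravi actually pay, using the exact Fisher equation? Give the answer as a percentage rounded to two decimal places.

Ex-post: (1 + 0.0551)/(1 + 0.0900) − 1 = -3.2018%
So the realized real rate is -3.20%.

-3.20%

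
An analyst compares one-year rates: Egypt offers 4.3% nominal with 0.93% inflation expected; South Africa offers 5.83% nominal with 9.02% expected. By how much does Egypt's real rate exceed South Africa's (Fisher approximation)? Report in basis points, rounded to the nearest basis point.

Egypt: 4.3% − 0.93% = 3.370%
South Africa: 5.83% − 9.02% = -3.190%
Differential = 6.560% → 656 basis points.

656 basis points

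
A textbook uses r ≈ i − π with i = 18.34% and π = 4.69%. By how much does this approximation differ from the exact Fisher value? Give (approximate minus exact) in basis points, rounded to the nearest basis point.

Approximate: r ≈ 18.340% − 4.690% = 13.6500%
Exact: (1 + 0.1834)/(1 + 0.0469) − 1 = 13.0385%
Error = 13.6500% − 13.0385% = 0.6115% → 61 basis points.

61 basis points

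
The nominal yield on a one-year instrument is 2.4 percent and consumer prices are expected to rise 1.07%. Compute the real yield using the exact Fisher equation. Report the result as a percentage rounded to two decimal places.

By the Fisher identity, 1 + r = (1 + i)/(1 + π).
1 + r = 1.02400 / 1.01070 = 1.013159
r = 1.013159 − 1 = 1.3159%, i.e. 1.32%.

1.32%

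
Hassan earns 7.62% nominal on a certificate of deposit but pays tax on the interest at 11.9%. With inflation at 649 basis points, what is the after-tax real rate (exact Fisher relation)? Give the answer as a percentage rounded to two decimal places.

0.21%

After-tax nominal return = 7.62% × (1 − 0.119) = 6.71322%.
1 + r = 1.0671322 / 1.06490 = 1.002096
After-tax real rate = 1.002096 − 1 → 0.21%.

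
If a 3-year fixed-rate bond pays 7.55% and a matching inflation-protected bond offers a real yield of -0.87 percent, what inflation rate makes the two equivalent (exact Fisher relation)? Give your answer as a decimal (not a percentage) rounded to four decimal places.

0.0849

(1 + π) = (1 + i)/(1 + r) = 1.07550 / 0.99130 = 1.084939
Break-even inflation = 1.084939 − 1 → 0.0849.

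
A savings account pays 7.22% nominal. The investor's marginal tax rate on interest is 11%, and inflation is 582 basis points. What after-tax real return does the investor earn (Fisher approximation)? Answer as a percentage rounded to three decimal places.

0.606%

After-tax nominal return = 7.22% × (1 − 0.11) = 6.4258%.
r ≈ 6.4258% − 5.82% → 0.606%.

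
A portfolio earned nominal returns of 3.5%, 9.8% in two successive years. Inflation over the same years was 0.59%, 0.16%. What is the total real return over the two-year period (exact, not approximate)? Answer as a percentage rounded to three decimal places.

Nominal growth factor = 1.0350 × 1.0980 = 1.136430
Price-level growth factor = 1.0059 × 1.0016 = 1.007509
Real growth factor = 1.136430 / 1.007509 = 1.127960
Total real return = 1.127960 − 1 → 12.796%.

12.796%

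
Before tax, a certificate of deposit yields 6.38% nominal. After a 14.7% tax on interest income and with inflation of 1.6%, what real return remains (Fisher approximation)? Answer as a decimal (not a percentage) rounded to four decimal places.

After-tax nominal return = 6.38% × (1 − 0.147) = 5.44214%.
r ≈ 5.44214% − 1.6% → 0.0384.

0.0384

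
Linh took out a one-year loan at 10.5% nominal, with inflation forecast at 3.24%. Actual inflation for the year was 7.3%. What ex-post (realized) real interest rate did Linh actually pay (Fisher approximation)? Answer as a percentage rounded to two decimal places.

3.20%

Ex-post: 10.5% − 7.3% = 3.200%
So the realized real rate is 3.20%.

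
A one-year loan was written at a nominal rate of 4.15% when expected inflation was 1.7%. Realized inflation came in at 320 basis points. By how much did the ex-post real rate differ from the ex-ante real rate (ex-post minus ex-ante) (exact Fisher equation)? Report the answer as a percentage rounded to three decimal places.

-1.489%

Ex-ante: (1 + 0.0415)/(1 + 0.0170) − 1 = 2.409046%
Ex-post: (1 + 0.0415)/(1 + 0.0320) − 1 = 0.920543%
Difference (ex-post − ex-ante) = -1.488504% → -1.489%.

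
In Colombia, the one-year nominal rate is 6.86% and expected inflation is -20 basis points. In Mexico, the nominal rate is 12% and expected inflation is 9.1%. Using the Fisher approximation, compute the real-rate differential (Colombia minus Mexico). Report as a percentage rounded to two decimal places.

Colombia: 6.86% − (-0.2%) = 7.060%
Mexico: 12% − 9.1% = 2.900%
Differential = 4.160% → 4.16%.

4.16%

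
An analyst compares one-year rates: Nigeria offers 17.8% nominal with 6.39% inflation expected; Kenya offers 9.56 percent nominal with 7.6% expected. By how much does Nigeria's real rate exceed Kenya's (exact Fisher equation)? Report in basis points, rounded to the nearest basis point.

890 basis points

Nigeria: (1 + 0.1780)/(1 + 0.0639) − 1 = 10.7247%
Kenya: (1 + 0.0956)/(1 + 0.0760) − 1 = 1.8216%
Differential = 10.7247% − 1.8216% = 8.9031% → 890 basis points.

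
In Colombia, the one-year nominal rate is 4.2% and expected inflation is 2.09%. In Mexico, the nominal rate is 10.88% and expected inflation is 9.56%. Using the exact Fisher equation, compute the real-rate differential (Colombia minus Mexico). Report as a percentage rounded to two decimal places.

Colombia: (1 + 0.0420)/(1 + 0.0209) − 1 = 2.0668%
Mexico: (1 + 0.1088)/(1 + 0.0956) − 1 = 1.2048%
Differential = 2.0668% − 1.2048% = 0.8620% → 0.86%.

0.86%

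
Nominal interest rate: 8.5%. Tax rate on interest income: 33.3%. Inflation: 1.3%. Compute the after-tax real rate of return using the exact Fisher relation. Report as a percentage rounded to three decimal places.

After-tax nominal return = 8.5% × (1 − 0.333) = 5.6695%.
1 + r = 1.056695 / 1.01300 = 1.043134
After-tax real rate = 1.043134 − 1 → 4.313%.

4.313%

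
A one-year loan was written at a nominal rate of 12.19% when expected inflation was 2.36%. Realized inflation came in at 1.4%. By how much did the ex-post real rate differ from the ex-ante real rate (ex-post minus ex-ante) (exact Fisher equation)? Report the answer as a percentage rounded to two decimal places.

Ex-ante: (1 + 0.1219)/(1 + 0.0236) − 1 = 9.6034%
Ex-post: (1 + 0.1219)/(1 + 0.0140) − 1 = 10.6410%
Difference (ex-post − ex-ante) = 1.0377% → 1.04%.

1.04%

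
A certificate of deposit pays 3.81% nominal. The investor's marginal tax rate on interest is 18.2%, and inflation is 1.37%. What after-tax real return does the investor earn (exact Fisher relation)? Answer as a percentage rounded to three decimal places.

1.723%

After-tax nominal return = 3.81% × (1 − 0.182) = 3.11658%.
1 + r = 1.0311658 / 1.01370 = 1.017230
After-tax real rate = 1.017230 − 1 → 1.723%.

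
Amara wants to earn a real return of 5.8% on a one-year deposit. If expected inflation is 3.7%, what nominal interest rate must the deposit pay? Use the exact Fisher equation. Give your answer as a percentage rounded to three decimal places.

(1 + i) = (1 + r)(1 + π) = 1.05800 × 1.03700 = 1.097146
i = 1.097146 − 1, so the required nominal rate is 9.715%.

9.715%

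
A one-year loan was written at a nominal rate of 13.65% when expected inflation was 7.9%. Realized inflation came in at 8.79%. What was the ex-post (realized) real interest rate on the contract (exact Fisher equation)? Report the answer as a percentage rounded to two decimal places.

4.47%

Ex-post: (1 + 0.1365)/(1 + 0.0879) − 1 = 4.4673%
So the realized real rate is 4.47%.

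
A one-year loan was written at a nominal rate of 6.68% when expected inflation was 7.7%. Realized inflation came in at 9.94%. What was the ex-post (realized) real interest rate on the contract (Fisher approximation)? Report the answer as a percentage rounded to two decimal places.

Ex-post: 6.68% − 9.94% = -3.260%
So the realized real rate is -3.26%.

-3.26%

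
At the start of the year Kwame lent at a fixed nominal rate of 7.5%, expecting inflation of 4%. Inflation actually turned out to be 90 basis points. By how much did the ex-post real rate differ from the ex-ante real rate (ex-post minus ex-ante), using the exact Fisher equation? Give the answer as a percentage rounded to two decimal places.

3.18%

Ex-ante: (1 + 0.0750)/(1 + 0.0400) − 1 = 3.3654%
Ex-post: (1 + 0.0750)/(1 + 0.0090) − 1 = 6.5411%
Difference (ex-post − ex-ante) = 3.1757% → 3.18%.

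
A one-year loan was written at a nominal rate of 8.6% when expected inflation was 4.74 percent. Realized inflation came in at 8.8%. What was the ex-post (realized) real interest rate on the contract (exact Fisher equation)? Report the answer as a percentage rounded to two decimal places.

-0.18%

Ex-post: (1 + 0.0860)/(1 + 0.0880) − 1 = -0.1838%
So the realized real rate is -0.18%.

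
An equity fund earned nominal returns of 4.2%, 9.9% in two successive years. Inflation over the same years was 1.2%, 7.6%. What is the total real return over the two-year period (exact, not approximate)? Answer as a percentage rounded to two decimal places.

Nominal growth factor = 1.0420 × 1.0990 = 1.145158
Price-level growth factor = 1.0120 × 1.0760 = 1.088912
Real growth factor = 1.145158 / 1.088912 = 1.051653
Total real return = 1.051653 − 1 → 5.17%.

5.17%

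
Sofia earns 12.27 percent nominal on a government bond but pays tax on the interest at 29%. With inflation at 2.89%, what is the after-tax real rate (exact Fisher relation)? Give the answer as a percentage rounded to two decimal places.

After-tax nominal return = 12.27% × (1 − 0.29) = 8.7117%.
1 + r = 1.087117 / 1.02890 = 1.056582
After-tax real rate = 1.056582 − 1 → 5.66%.

5.66%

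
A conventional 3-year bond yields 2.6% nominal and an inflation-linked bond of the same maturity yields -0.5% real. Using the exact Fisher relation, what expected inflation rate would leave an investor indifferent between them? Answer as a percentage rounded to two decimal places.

3.12%

(1 + π) = (1 + i)/(1 + r) = 1.02600 / 0.99500 = 1.031156
Break-even inflation = 1.031156 − 1 → 3.12%.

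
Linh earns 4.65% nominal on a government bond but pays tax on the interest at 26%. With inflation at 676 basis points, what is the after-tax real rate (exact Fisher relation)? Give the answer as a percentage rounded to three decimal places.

After-tax nominal return = 4.65% × (1 − 0.26) = 3.4410%.
1 + r = 1.03441 / 1.06760 = 0.968912
After-tax real rate = 0.968912 − 1 → -3.109%.

-3.109%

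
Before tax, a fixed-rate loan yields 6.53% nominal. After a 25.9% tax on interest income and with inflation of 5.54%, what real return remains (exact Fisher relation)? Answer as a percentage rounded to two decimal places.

-0.66%

After-tax nominal return = 6.53% × (1 − 0.259) = 4.83873%.
1 + r = 1.0483873 / 1.05540 = 0.993355
After-tax real rate = 0.993355 − 1 → -0.66%.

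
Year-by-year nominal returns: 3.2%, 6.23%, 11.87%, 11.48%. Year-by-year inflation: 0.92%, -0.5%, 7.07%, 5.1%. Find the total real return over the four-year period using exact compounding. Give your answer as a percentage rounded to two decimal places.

20.99%

Nominal growth factor = 1.0320 × 1.0623 × 1.1187 × 1.1148 = 1.367217
Price-level growth factor = 1.0092 × 0.9950 × 1.0707 × 1.0510 = 1.129980
Real growth factor = 1.367217 / 1.129980 = 1.209948
Total real return = 1.209948 − 1 → 20.99%.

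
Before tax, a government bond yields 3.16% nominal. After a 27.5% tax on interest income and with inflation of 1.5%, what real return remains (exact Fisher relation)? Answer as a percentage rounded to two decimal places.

After-tax nominal return = 3.16% × (1 − 0.275) = 2.2910%.
1 + r = 1.02291 / 1.01500 = 1.007793
After-tax real rate = 1.007793 − 1 → 0.78%.

0.78%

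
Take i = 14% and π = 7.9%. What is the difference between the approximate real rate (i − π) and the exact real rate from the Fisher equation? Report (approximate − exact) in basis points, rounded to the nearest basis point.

Approximate: r ≈ 14.000% − 7.900% = 6.1000%
Exact: (1 + 0.1400)/(1 + 0.0790) − 1 = 5.6534%
Error = 6.1000% − 5.6534% = 0.4466% → 45 basis points.

45 basis points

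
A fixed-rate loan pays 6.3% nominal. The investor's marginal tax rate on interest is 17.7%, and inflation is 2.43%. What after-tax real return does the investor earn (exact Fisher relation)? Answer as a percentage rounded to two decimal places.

After-tax nominal return = 6.3% × (1 − 0.177) = 5.1849%.
1 + r = 1.051849 / 1.02430 = 1.026895
After-tax real rate = 1.026895 − 1 → 2.69%.

2.69%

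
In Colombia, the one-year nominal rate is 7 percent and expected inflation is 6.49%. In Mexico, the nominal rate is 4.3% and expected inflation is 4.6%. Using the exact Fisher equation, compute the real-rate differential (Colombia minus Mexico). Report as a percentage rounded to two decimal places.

0.77%

Colombia: (1 + 0.0700)/(1 + 0.0649) − 1 = 0.4789%
Mexico: (1 + 0.0430)/(1 + 0.0460) − 1 = -0.2868%
Differential = 0.4789% − (-0.2868%) = 0.7657% → 0.77%.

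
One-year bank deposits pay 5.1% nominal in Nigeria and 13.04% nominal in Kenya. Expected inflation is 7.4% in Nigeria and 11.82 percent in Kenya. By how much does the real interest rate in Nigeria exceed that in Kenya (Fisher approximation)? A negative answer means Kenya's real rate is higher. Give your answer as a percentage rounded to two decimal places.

Nigeria: 5.1% − 7.4% = -2.300%
Kenya: 13.04% − 11.82% = 1.220%
Differential = -3.520% → -3.52%.

-3.52%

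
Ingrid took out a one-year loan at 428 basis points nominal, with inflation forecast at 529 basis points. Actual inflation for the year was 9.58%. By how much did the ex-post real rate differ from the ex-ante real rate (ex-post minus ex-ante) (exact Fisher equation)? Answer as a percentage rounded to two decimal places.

-3.88%

Ex-ante: (1 + 0.0428)/(1 + 0.0529) − 1 = -0.9593%
Ex-post: (1 + 0.0428)/(1 + 0.0958) − 1 = -4.8366%
Difference (ex-post − ex-ante) = -3.8774% → -3.88%.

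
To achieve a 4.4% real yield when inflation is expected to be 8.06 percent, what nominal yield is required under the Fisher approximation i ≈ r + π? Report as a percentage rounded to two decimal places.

i ≈ r + π = 4.4% + 8.06% = 12.46%.

12.46%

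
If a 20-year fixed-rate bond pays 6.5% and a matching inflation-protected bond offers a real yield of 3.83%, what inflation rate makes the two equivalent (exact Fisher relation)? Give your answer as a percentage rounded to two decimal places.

2.57%

(1 + π) = (1 + i)/(1 + r) = 1.06500 / 1.03830 = 1.025715
Break-even inflation = 1.025715 − 1 → 2.57%.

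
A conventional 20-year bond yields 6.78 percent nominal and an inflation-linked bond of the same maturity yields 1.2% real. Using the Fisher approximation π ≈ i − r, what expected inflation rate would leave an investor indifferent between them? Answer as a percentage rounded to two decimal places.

π ≈ i − r = 6.78% − 1.2% → 5.58%.

5.58%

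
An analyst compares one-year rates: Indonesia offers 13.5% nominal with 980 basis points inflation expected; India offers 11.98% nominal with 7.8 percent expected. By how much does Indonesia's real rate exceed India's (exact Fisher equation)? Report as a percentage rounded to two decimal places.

Indonesia: (1 + 0.1350)/(1 + 0.0980) − 1 = 3.3698%
India: (1 + 0.1198)/(1 + 0.0780) − 1 = 3.8776%
Differential = 3.3698% − 3.8776% = -0.5078% → -0.51%.

-0.51%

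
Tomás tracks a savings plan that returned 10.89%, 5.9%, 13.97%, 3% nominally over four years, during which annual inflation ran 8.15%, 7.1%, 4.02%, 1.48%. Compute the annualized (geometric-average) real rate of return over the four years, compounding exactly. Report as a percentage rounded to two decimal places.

Compound the nominal returns: 1.1089 × 1.0590 × 1.1397 × 1.0300 = 1.37852967.
Compound inflation: 1.0815 × 1.0710 × 1.0402 × 1.0148 = 1.22268139.
Deflate: 1.37852967 / 1.22268139 = 1.12746434.
Annualized real rate = 1.12746434^(1/4) − 1 = 3.0447% → 3.04%.

3.04%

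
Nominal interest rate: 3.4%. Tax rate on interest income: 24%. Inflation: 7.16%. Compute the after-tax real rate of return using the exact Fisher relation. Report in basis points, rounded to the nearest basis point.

-427 basis points

After-tax nominal return = 3.4% × (1 − 0.24) = 2.5840%.
1 + r = 1.02584 / 1.07160 = 0.957297
After-tax real rate = 0.957297 − 1 → -427 basis points.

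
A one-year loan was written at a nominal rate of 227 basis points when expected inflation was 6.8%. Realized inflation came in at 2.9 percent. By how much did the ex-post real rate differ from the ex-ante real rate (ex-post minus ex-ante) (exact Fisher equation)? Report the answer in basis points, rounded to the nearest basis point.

363 basis points

Ex-ante: (1 + 0.0227)/(1 + 0.0680) − 1 = -4.2416%
Ex-post: (1 + 0.0227)/(1 + 0.0290) − 1 = -0.6122%
Difference (ex-post − ex-ante) = 3.6293% → 363 basis points.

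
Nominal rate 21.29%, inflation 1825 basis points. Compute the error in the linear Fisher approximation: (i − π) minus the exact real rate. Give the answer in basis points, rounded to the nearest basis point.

47 basis points

Approximate: r ≈ 21.290% − 18.250% = 3.0400%
Exact: (1 + 0.2129)/(1 + 0.1825) − 1 = 2.5708%
Error = 3.0400% − 2.5708% = 0.4692% → 47 basis points.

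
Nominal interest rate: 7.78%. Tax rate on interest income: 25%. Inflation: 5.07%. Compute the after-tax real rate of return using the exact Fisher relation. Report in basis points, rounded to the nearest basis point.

After-tax nominal return = 7.78% × (1 − 0.25) = 5.8350%.
1 + r = 1.05835 / 1.05070 = 1.007281
After-tax real rate = 1.007281 − 1 → 73 basis points.

73 basis points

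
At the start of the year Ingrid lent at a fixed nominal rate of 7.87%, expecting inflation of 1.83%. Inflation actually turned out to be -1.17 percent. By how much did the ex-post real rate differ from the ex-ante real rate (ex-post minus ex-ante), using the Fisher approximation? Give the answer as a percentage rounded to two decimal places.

3.00%

Ex-ante: 7.87% − 1.83% = 6.040%
Ex-post: 7.87% − (-1.17%) = 9.040%
Difference (ex-post − ex-ante) = 3.0000% → 3.00%.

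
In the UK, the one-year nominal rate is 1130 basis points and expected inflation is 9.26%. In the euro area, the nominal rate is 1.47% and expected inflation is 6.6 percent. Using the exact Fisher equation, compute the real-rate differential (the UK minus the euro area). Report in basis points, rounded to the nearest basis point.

The UK: (1 + 0.1130)/(1 + 0.0926) − 1 = 1.8671%
The euro area: (1 + 0.0147)/(1 + 0.0660) − 1 = -4.8124%
Differential = 1.8671% − (-4.8124%) = 6.6795% → 668 basis points.

668 basis points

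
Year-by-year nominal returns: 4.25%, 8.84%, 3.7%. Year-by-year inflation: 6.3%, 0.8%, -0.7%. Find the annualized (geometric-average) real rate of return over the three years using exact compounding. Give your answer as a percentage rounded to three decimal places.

Compound the nominal returns: 1.0425 × 1.0884 × 1.0370 = 1.17663931.
Compound inflation: 1.0630 × 1.0080 × 0.9930 = 1.06400347.
Deflate: 1.17663931 / 1.06400347 = 1.10586040.
Annualized real rate = 1.10586040^(1/3) − 1 = 3.4110% → 3.411%.

3.411%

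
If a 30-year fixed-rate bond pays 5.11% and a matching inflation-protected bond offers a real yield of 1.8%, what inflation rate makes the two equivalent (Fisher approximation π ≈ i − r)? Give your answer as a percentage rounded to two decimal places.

π ≈ i − r = 5.11% − 1.8% → 3.31%.

3.31%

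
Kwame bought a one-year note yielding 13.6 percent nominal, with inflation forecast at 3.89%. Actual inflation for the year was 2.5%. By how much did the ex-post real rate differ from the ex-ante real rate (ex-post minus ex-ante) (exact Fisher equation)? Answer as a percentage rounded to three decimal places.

1.483%

Ex-ante: (1 + 0.1360)/(1 + 0.0389) − 1 = 9.3464%
Ex-post: (1 + 0.1360)/(1 + 0.0250) − 1 = 10.8293%
Difference (ex-post − ex-ante) = 1.4828% → 1.483%.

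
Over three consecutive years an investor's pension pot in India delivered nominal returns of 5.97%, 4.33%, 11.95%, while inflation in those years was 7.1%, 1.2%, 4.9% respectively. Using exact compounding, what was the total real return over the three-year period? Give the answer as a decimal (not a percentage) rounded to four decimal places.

Compound the nominal returns: 1.0597 × 1.0433 × 1.1195 = 1.237702.
Compound inflation: 1.0710 × 1.0120 × 1.0490 = 1.136961.
Deflate: 1.237702 / 1.136961 = 1.088606.
Total real return = 1.088606 − 1 → 0.0886.

0.0886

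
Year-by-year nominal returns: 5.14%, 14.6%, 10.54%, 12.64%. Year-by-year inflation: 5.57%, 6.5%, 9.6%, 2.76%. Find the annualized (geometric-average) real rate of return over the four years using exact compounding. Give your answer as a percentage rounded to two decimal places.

Compound the nominal returns: 1.0514 × 1.1460 × 1.1054 × 1.1264 = 1.50025365.
Compound inflation: 1.0557 × 1.0650 × 1.0960 × 1.0276 = 1.26626551.
Deflate: 1.50025365 / 1.26626551 = 1.18478600.
Annualized real rate = 1.18478600^(1/4) − 1 = 4.3302% → 4.33%.

4.33%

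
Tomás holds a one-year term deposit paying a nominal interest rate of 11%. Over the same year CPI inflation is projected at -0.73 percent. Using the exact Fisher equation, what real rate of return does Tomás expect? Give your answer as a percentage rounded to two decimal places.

11.82%

By the Fisher equation, 1 + r = (1 + i)/(1 + π).
1 + r = 1.11000 / 0.99270 = 1.118163
r = 1.118163 − 1 = 11.8163%, i.e. 11.82%.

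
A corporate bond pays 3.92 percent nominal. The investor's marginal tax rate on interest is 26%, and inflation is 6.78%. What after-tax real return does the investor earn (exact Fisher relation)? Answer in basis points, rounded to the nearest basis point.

After-tax nominal return = 3.92% × (1 − 0.26) = 2.9008%.
1 + r = 1.029008 / 1.06780 = 0.963671
After-tax real rate = 0.963671 − 1 → -363 basis points.

-363 basis points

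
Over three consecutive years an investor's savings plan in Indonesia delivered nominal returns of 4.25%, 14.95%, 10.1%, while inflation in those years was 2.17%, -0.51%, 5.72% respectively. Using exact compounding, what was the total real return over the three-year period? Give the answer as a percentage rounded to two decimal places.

22.78%

Compound the nominal returns: 1.0425 × 1.1495 × 1.1010 = 1.319387.
Compound inflation: 1.0217 × 0.9949 × 1.0572 = 1.074633.
Deflate: 1.319387 / 1.074633 = 1.227757.
Total real return = 1.227757 − 1 → 22.78%.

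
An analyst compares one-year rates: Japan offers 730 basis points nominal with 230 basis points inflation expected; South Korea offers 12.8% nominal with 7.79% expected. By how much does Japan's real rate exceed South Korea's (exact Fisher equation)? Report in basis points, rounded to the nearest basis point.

Japan: (1 + 0.0730)/(1 + 0.0230) − 1 = 4.8876%
South Korea: (1 + 0.1280)/(1 + 0.0779) − 1 = 4.6479%
Differential = 4.8876% − 4.6479% = 0.2397% → 24 basis points.

24 basis points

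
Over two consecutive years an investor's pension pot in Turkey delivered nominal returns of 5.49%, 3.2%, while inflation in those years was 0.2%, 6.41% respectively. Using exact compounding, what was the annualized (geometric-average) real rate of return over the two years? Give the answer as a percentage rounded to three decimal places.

1.046%

Nominal growth factor = 1.0549 × 1.0320 = 1.08865680
Price-level growth factor = 1.0020 × 1.0641 = 1.06622820
Real growth factor = 1.08865680 / 1.06622820 = 1.02103546
Annualized real rate = 1.02103546^(1/2) − 1 = 1.0463% → 1.046%.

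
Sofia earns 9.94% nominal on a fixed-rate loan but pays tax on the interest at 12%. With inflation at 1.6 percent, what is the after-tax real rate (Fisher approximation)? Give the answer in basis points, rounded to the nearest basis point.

715 basis points

After-tax nominal return = 9.94% × (1 − 0.12) = 8.7472%.
r ≈ 8.7472% − 1.6% → 715 basis points.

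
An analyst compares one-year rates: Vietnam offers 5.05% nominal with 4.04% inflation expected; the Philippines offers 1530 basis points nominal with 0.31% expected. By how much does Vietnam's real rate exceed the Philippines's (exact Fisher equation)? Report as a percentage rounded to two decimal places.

Vietnam: (1 + 0.0505)/(1 + 0.0404) − 1 = 0.9708%
The Philippines: (1 + 0.1530)/(1 + 0.0031) − 1 = 14.9437%
Differential = 0.9708% − 14.9437% = -13.9729% → -13.97%.

-13.97%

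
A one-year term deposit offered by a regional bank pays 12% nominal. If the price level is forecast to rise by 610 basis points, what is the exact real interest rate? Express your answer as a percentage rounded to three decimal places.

5.561%

1 + r = 1.12000 / 1.06100 = 1.055608
r = 1.055608 − 1 = 5.5608%, i.e. 5.561%.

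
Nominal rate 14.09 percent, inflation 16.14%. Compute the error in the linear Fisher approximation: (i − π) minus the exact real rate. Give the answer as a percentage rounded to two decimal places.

Approximate: r ≈ 14.090% − 16.140% = -2.0500%
Exact: (1 + 0.1409)/(1 + 0.1614) − 1 = -1.7651%
Error = -2.0500% − (-1.7651%) = -0.2849% → -0.28%.

-0.28%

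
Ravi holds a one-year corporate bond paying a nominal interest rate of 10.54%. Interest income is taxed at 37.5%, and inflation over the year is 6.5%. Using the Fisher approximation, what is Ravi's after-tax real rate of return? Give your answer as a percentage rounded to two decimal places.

After-tax nominal return = 10.54% × (1 − 0.375) = 6.5875%.
r ≈ 6.5875% − 6.5% → 0.09%.

0.09%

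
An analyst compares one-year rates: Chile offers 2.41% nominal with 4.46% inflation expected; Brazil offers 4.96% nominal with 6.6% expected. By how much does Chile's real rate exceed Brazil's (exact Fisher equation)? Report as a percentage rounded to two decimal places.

-0.42%

Chile: (1 + 0.0241)/(1 + 0.0446) − 1 = -1.9625%
Brazil: (1 + 0.0496)/(1 + 0.0660) − 1 = -1.5385%
Differential = -1.9625% − (-1.5385%) = -0.4240% → -0.42%.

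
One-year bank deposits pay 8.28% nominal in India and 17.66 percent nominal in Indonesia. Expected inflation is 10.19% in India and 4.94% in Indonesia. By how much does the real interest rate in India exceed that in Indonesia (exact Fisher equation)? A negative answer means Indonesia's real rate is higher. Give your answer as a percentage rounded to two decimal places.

-13.85%

India: (1 + 0.0828)/(1 + 0.1019) − 1 = -1.7334%
Indonesia: (1 + 0.1766)/(1 + 0.0494) − 1 = 12.1212%
Differential = -1.7334% − 12.1212% = -13.8546% → -13.85%.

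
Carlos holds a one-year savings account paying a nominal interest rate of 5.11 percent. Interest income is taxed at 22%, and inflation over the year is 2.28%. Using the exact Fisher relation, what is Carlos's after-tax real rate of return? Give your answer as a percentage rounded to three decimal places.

1.668%

After-tax nominal return = 5.11% × (1 − 0.22) = 3.9858%.
1 + r = 1.039858 / 1.02280 = 1.016678
After-tax real rate = 1.016678 − 1 → 1.668%.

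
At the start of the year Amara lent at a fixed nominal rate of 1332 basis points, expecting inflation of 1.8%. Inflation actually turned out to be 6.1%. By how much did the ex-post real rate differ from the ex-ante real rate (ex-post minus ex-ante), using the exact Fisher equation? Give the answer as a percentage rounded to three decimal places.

Ex-ante: (1 + 0.1332)/(1 + 0.0180) − 1 = 11.3163%
Ex-post: (1 + 0.1332)/(1 + 0.0610) − 1 = 6.8049%
Difference (ex-post − ex-ante) = -4.5114% → -4.511%.

-4.511%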